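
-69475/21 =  - 3309 + 2/3 = -3308.33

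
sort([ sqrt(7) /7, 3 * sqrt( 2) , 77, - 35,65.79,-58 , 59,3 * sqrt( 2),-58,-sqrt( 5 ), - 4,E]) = [ - 58 , - 58, - 35, - 4, - sqrt(5), sqrt (7)/7,E,3 * sqrt(2) , 3*sqrt( 2) , 59 , 65.79,  77 ] 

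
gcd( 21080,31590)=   10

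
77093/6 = 77093/6 =12848.83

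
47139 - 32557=14582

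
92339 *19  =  1754441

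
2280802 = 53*43034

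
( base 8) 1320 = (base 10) 720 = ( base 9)880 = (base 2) 1011010000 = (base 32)mg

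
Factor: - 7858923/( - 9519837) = 2619641/3173279 = 283^( - 1)*11213^( - 1)*2619641^1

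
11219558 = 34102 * 329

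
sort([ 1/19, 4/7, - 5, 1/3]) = [ -5,1/19, 1/3, 4/7 ] 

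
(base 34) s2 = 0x3ba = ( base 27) 189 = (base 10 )954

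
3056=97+2959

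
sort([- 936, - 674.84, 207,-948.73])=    [ - 948.73,  -  936, - 674.84, 207 ]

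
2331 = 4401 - 2070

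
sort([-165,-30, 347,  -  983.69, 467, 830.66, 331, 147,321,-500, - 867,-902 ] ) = [ - 983.69, - 902,  -  867,-500,-165, - 30,  147,321,331, 347,  467, 830.66]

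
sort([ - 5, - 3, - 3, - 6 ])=[ - 6, - 5,  -  3, - 3 ]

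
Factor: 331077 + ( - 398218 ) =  - 67141^1  =  -  67141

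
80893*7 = 566251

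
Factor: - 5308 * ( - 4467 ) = 2^2*3^1 * 1327^1  *  1489^1 = 23710836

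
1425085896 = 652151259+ 772934637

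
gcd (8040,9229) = 1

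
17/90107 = 17/90107=0.00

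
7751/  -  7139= - 2+ 6527/7139= - 1.09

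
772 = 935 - 163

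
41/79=41/79  =  0.52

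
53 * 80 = 4240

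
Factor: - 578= - 2^1*17^2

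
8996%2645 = 1061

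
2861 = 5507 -2646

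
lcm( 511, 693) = 50589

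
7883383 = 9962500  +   - 2079117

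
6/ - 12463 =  - 1 + 12457/12463=- 0.00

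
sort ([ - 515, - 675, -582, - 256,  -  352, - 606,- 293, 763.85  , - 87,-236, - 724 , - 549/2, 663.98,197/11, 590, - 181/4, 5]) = [ - 724, - 675, - 606, - 582,-515, - 352, - 293,-549/2,-256,  -  236, - 87,-181/4, 5, 197/11, 590 , 663.98, 763.85 ] 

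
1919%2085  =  1919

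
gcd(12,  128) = 4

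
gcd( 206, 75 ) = 1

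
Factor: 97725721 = 19^1*61^1*84319^1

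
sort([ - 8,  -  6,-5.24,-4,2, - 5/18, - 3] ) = [ - 8, - 6,-5.24,-4, - 3, - 5/18,2]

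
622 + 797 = 1419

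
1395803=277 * 5039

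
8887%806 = 21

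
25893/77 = 3699/11 = 336.27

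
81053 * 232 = 18804296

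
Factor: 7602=2^1*3^1*7^1*181^1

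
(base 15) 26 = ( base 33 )13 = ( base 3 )1100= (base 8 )44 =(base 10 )36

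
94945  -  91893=3052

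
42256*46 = 1943776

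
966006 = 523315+442691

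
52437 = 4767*11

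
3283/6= 547 + 1/6   =  547.17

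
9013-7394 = 1619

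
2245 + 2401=4646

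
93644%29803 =4235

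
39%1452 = 39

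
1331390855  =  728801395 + 602589460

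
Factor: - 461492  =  -2^2*113^1*1021^1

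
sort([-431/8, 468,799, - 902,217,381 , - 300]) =[ - 902, - 300, - 431/8,  217, 381, 468, 799]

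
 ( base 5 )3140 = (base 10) 420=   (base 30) e0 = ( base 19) 132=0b110100100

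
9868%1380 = 208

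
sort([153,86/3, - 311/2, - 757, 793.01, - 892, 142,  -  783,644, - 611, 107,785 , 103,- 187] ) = [- 892  , - 783, - 757, - 611, - 187 , - 311/2,  86/3,103, 107,142,153,644,  785,793.01 ] 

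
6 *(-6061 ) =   -  36366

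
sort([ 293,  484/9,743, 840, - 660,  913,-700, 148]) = [ - 700,-660, 484/9,148 , 293, 743, 840, 913]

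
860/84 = 215/21 = 10.24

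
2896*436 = 1262656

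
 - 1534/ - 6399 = 1534/6399 = 0.24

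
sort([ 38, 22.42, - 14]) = [ - 14, 22.42, 38 ]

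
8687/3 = 8687/3  =  2895.67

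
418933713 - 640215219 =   -  221281506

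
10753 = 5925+4828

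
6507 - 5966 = 541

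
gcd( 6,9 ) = 3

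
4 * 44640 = 178560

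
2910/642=4 + 57/107 = 4.53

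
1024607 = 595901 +428706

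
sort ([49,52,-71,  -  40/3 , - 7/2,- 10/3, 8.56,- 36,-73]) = [-73, - 71,-36,-40/3, - 7/2, - 10/3, 8.56, 49,52]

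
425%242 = 183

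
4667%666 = 5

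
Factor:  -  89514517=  - 281^1 * 318557^1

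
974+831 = 1805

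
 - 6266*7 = -43862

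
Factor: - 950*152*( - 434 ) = 62669600 = 2^5*5^2*7^1 * 19^2* 31^1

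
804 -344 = 460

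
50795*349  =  17727455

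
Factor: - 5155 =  - 5^1*1031^1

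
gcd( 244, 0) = 244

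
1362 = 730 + 632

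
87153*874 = 76171722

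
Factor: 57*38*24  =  2^4*3^2*19^2  =  51984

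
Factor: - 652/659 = -2^2*163^1*659^ (  -  1 )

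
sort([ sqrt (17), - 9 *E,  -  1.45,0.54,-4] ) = [ - 9*E,-4,-1.45,0.54 , sqrt ( 17 ) ]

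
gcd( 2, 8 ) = 2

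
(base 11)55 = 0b111100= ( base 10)60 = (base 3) 2020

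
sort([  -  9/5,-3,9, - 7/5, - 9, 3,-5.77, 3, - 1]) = [ - 9  ,- 5.77, - 3, - 9/5 , - 7/5, - 1,3,3, 9 ] 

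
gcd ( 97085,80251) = 1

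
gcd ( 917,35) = 7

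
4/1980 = 1/495 = 0.00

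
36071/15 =36071/15 = 2404.73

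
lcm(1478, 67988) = 67988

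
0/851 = 0=0.00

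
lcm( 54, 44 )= 1188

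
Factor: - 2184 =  - 2^3*3^1 * 7^1*13^1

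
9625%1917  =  40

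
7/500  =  7/500= 0.01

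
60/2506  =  30/1253= 0.02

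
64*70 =4480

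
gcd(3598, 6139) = 7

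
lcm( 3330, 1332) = 6660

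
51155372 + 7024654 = 58180026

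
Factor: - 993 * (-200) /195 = 2^3* 5^1*13^( - 1) * 331^1 = 13240/13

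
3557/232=3557/232 = 15.33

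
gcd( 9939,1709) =1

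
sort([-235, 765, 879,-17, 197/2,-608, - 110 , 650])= [ -608, - 235, - 110, - 17, 197/2,650, 765, 879 ] 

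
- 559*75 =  - 41925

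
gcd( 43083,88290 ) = 9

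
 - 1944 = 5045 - 6989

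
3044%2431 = 613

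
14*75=1050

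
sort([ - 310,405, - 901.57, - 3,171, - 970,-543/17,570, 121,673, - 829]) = [ - 970, - 901.57, - 829,- 310, - 543/17, - 3 , 121,171,  405,  570 , 673 ] 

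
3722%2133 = 1589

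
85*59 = 5015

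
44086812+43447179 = 87533991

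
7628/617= 12 + 224/617 = 12.36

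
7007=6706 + 301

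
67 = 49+18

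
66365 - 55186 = 11179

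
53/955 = 53/955 = 0.06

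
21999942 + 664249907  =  686249849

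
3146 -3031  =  115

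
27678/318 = 4613/53 =87.04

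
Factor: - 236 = -2^2*59^1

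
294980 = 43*6860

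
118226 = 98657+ 19569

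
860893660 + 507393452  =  1368287112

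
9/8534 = 9/8534   =  0.00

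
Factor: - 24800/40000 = - 2^( -1 )*5^(  -  2) * 31^1 =- 31/50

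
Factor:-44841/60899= - 3^1*14947^1*60899^ ( - 1)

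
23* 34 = 782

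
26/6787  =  26/6787 = 0.00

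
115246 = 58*1987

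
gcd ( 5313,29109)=3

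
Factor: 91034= 2^1*23^1*1979^1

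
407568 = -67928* ( - 6) 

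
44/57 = 44/57 = 0.77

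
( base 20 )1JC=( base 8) 1430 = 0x318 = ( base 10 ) 792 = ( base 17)2ca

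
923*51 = 47073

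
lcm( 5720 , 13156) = 131560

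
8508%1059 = 36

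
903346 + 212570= 1115916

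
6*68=408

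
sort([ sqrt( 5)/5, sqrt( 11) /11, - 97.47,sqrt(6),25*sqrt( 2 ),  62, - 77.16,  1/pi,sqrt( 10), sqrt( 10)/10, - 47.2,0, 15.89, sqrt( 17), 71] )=[ - 97.47, - 77.16, - 47.2,0,sqrt( 11)/11,sqrt( 10) /10, 1/pi,sqrt ( 5)/5, sqrt(6), sqrt( 10 ), sqrt( 17),15.89,25 *sqrt( 2),  62 , 71 ]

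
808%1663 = 808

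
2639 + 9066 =11705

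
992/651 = 32/21 = 1.52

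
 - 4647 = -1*4647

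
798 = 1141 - 343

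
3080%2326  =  754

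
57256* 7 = 400792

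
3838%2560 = 1278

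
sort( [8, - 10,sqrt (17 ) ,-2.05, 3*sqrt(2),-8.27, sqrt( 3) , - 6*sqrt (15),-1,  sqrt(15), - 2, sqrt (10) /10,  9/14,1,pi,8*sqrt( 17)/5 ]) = [ - 6*sqrt( 15), - 10, - 8.27, - 2.05, - 2, - 1, sqrt(10 ) /10,  9/14, 1,  sqrt(3 ) , pi,sqrt( 15 ),  sqrt( 17 ) , 3*sqrt( 2),8*sqrt(17 ) /5,8]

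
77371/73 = 1059 + 64/73 = 1059.88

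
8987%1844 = 1611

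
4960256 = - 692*( - 7168 )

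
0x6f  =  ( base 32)3f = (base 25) 4b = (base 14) 7D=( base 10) 111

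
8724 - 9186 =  - 462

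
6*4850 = 29100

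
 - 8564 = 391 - 8955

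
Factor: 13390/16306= 6695/8153  =  5^1 * 13^1*31^(- 1) * 103^1*263^(-1)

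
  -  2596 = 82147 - 84743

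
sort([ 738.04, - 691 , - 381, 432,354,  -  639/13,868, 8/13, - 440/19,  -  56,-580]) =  [ - 691,-580, - 381,-56, - 639/13, - 440/19,  8/13, 354, 432, 738.04, 868 ] 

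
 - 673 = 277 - 950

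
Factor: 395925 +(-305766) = 3^1*41^1*  733^1 = 90159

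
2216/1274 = 1108/637 =1.74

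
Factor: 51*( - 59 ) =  - 3^1*17^1*59^1 = - 3009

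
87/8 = 87/8 = 10.88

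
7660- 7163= 497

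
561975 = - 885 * ( -635) 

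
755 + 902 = 1657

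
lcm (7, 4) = 28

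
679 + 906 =1585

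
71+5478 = 5549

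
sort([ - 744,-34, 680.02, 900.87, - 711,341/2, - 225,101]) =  [-744,-711, - 225, - 34,101 , 341/2,680.02,  900.87 ] 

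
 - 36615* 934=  - 34198410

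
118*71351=8419418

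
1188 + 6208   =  7396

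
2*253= 506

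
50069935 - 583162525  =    -  533092590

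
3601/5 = 720+ 1/5 =720.20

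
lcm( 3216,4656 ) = 311952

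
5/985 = 1/197= 0.01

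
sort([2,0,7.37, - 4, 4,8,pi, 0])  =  [-4, 0  ,  0,2, pi, 4,7.37,8]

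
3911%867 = 443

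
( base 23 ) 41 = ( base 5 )333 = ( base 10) 93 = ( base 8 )135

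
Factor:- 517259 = -17^1*30427^1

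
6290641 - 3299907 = 2990734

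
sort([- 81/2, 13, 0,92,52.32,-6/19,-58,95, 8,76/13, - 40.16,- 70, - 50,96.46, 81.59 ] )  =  [-70, - 58, - 50, - 81/2,-40.16,- 6/19, 0,  76/13,8, 13,52.32,81.59,92,95, 96.46]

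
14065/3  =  14065/3 = 4688.33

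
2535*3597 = 9118395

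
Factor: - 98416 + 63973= - 3^2*43^1*89^1  =  - 34443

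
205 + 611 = 816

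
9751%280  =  231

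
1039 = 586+453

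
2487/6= 414 + 1/2 =414.50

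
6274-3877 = 2397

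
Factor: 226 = 2^1*113^1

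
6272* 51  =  319872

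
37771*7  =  264397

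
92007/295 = 92007/295 = 311.89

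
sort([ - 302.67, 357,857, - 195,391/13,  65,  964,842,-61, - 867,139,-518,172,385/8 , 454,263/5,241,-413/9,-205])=[-867, - 518,  -  302.67, - 205, - 195,-61,-413/9, 391/13,385/8,263/5,65,139,  172,241,357, 454,842,857,964 ] 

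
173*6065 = 1049245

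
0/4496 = 0= 0.00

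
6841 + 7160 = 14001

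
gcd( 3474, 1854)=18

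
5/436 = 5/436 = 0.01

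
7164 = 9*796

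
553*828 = 457884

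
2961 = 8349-5388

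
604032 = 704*858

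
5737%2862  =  13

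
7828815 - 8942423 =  - 1113608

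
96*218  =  20928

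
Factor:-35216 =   -  2^4*31^1*71^1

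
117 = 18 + 99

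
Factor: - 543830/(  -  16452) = 595/18 = 2^( - 1)*3^(-2) * 5^1*7^1*17^1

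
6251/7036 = 6251/7036=0.89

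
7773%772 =53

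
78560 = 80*982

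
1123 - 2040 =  -917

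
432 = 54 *8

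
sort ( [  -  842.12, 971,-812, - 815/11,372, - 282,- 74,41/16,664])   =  [ - 842.12,-812, - 282, - 815/11, - 74,41/16, 372 , 664,971] 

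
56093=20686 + 35407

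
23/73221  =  23/73221 = 0.00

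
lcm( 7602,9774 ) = 68418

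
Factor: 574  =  2^1*7^1*41^1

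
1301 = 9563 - 8262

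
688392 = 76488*9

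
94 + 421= 515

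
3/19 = 3/19 =0.16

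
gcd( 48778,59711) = 841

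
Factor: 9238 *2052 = 18956376 = 2^3*3^3 * 19^1 * 31^1*149^1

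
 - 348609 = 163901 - 512510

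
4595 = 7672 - 3077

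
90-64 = 26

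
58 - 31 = 27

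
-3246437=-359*9043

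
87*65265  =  5678055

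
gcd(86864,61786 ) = 2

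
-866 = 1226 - 2092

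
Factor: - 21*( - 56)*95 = 2^3*3^1*5^1*7^2*19^1 = 111720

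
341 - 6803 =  - 6462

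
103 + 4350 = 4453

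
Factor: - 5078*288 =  - 1462464 = - 2^6 * 3^2 * 2539^1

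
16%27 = 16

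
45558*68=3097944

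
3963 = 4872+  - 909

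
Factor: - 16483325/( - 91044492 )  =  2^ ( - 2 )*3^ (- 1 )*5^2*7^( - 1 )*11^( -1)*98533^( -1)*659333^1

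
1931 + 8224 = 10155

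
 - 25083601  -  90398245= - 115481846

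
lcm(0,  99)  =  0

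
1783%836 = 111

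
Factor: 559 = 13^1*43^1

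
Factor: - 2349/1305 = - 9/5 = - 3^2*5^( - 1)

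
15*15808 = 237120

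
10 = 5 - -5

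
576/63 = 9+1/7  =  9.14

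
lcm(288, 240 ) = 1440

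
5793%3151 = 2642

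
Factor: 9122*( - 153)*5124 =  - 2^3* 3^3*7^1*17^1 * 61^1*4561^1 = -7151392584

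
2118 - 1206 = 912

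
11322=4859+6463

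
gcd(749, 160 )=1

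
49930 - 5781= 44149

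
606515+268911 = 875426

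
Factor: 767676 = 2^2 * 3^1*7^1 * 13^1*19^1 *37^1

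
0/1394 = 0 = 0.00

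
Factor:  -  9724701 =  - 3^1* 7^1*571^1*811^1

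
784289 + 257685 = 1041974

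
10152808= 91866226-81713418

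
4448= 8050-3602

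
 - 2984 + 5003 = 2019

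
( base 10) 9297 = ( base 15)2B4C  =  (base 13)4302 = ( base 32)92h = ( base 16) 2451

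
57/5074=57/5074 = 0.01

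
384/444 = 32/37 = 0.86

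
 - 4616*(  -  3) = 13848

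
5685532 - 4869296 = 816236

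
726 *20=14520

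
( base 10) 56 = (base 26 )24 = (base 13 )44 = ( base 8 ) 70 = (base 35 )1l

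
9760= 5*1952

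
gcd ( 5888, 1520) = 16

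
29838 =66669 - 36831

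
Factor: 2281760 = 2^5*5^1*13^1*1097^1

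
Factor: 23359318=2^1*11679659^1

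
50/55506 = 25/27753 =0.00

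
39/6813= 13/2271  =  0.01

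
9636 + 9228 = 18864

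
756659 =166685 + 589974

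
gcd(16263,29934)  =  9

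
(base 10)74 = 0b1001010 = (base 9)82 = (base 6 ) 202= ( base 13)59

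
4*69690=278760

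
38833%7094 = 3363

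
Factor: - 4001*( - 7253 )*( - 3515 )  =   -102002674295=- 5^1*19^1*37^1 * 4001^1*7253^1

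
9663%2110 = 1223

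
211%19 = 2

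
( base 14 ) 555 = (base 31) 131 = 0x41f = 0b10000011111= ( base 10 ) 1055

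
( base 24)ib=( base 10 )443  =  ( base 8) 673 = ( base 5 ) 3233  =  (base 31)E9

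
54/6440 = 27/3220  =  0.01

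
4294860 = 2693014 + 1601846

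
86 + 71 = 157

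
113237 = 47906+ 65331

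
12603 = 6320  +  6283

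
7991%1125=116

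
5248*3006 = 15775488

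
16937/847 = 16937/847 = 20.00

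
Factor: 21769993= 7^1*3109999^1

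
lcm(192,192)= 192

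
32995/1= 32995 =32995.00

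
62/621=62/621 =0.10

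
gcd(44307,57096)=9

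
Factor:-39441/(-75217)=3^1*13147^1*75217^( - 1)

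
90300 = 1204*75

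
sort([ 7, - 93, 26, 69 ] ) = [ - 93, 7, 26, 69]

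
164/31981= 164/31981 = 0.01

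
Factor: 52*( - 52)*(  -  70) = 189280=2^5*5^1*7^1*  13^2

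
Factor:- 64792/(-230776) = 89/317 = 89^1*317^(-1 )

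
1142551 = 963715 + 178836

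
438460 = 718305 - 279845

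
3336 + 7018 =10354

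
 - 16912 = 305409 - 322321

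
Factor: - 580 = -2^2 * 5^1 * 29^1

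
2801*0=0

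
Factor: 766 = 2^1 *383^1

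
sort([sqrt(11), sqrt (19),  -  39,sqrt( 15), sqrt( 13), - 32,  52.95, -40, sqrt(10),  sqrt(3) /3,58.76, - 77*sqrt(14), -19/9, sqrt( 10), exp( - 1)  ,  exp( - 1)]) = [ - 77*sqrt (14), - 40, - 39,-32, - 19/9, exp(- 1),exp(-1 ),sqrt(3)/3,sqrt(10), sqrt ( 10), sqrt(11 ),sqrt( 13 ),sqrt(15),sqrt( 19 ),  52.95, 58.76]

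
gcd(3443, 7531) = 1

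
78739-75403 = 3336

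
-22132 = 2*(- 11066 )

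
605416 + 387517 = 992933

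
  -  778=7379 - 8157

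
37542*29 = 1088718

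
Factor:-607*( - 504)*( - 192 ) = - 58738176 =-2^9*3^3*7^1*607^1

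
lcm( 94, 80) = 3760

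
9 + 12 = 21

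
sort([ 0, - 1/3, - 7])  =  [-7, - 1/3, 0]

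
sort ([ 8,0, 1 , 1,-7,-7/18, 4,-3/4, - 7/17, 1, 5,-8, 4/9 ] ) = [  -  8,-7, - 3/4, - 7/17,-7/18,0,4/9, 1, 1, 1 , 4,5, 8]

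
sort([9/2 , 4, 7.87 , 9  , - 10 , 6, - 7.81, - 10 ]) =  [ - 10, - 10, - 7.81, 4,  9/2, 6, 7.87,  9] 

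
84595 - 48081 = 36514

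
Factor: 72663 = 3^1*53^1*457^1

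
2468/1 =2468= 2468.00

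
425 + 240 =665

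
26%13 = 0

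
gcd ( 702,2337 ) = 3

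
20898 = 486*43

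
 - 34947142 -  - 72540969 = 37593827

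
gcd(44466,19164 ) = 6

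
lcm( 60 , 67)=4020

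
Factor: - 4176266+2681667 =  - 1494599^1 = -1494599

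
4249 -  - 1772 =6021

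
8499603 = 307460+8192143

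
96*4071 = 390816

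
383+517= 900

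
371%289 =82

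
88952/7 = 88952/7 =12707.43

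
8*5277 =42216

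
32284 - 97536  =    -  65252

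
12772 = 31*412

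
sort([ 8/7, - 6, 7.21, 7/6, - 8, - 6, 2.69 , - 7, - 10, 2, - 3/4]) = [ - 10, - 8, - 7, - 6,-6,-3/4,8/7, 7/6,2, 2.69, 7.21]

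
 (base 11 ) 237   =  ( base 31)93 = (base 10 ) 282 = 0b100011010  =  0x11A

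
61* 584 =35624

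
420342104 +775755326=1196097430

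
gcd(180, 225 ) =45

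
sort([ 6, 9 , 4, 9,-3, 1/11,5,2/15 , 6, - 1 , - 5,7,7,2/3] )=[ - 5, - 3,  -  1,1/11 , 2/15, 2/3, 4,5, 6, 6,7,7,  9,9 ] 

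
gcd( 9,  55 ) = 1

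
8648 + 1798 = 10446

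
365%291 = 74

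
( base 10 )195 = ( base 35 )5K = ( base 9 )236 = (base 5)1240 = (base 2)11000011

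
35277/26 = 1356 + 21/26 = 1356.81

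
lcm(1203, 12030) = 12030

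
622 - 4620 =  - 3998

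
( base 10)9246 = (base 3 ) 110200110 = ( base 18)1a9c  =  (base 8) 22036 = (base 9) 13613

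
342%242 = 100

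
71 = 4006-3935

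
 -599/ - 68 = 8+55/68 = 8.81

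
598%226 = 146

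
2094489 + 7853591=9948080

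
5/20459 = 5/20459 = 0.00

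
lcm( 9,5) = 45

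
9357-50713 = -41356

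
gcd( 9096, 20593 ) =1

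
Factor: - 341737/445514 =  - 517/674= - 2^(  -  1) * 11^1 *47^1 * 337^( - 1)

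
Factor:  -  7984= -2^4 *499^1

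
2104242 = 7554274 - 5450032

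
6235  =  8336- 2101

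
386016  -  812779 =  -426763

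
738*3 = 2214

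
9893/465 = 9893/465 = 21.28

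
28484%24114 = 4370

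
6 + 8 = 14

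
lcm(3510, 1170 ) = 3510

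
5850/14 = 2925/7= 417.86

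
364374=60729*6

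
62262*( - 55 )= - 3424410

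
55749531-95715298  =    -  39965767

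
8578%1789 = 1422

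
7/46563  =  7/46563 = 0.00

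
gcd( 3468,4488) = 204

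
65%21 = 2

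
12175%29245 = 12175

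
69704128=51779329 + 17924799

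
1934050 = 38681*50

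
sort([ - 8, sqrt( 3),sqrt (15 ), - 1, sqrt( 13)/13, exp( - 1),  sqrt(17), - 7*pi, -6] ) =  [-7 * pi, - 8,- 6,-1 , sqrt (13 ) /13,exp(  -  1), sqrt(3), sqrt( 15), sqrt(17)]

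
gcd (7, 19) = 1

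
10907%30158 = 10907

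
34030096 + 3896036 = 37926132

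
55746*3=167238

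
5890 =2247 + 3643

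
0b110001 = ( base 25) 1O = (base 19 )2B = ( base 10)49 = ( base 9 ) 54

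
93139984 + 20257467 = 113397451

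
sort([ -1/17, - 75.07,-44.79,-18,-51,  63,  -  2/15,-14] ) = [ - 75.07, - 51,-44.79,-18, - 14 ,-2/15,-1/17,  63 ] 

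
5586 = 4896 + 690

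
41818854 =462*90517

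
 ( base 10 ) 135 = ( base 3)12000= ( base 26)55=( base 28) 4N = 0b10000111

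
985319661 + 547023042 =1532342703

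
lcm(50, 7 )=350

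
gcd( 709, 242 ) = 1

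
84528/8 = 10566 = 10566.00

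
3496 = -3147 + 6643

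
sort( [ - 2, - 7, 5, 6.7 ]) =[-7, - 2, 5,6.7]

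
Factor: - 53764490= - 2^1*5^1*13^1*19^1*21767^1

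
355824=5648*63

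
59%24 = 11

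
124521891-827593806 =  - 703071915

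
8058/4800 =1 + 543/800=   1.68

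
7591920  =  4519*1680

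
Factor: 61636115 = 5^1*12327223^1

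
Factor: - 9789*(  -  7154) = 70030506= 2^1*3^1  *  7^2*13^1*73^1*251^1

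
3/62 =3/62 = 0.05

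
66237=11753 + 54484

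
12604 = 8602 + 4002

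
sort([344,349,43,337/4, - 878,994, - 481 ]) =[ - 878, - 481, 43,  337/4,344,  349,994 ] 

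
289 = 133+156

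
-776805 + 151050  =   - 625755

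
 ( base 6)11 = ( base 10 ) 7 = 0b111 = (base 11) 7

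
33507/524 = 33507/524=63.94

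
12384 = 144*86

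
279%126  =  27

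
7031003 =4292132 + 2738871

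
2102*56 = 117712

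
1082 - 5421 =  - 4339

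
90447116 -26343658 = 64103458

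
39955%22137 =17818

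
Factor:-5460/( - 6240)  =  2^( - 3)*7^1 =7/8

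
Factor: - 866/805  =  -2^1*5^( - 1)*7^(-1)* 23^(-1) * 433^1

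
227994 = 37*6162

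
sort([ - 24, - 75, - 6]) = [- 75, - 24, - 6]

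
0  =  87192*0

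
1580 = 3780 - 2200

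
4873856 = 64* 76154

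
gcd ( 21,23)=1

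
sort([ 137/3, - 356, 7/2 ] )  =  [ - 356,  7/2,  137/3] 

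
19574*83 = 1624642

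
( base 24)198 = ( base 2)1100100000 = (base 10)800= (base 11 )668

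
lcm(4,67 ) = 268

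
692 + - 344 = 348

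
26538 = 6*4423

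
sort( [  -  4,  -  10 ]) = [-10, - 4 ] 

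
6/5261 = 6/5261 =0.00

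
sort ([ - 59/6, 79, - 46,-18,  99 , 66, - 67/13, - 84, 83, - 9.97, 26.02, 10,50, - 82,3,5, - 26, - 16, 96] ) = [  -  84, - 82, - 46,-26, - 18, - 16,- 9.97, -59/6,-67/13, 3,5,10 , 26.02 , 50, 66, 79, 83 , 96, 99] 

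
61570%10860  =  7270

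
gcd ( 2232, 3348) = 1116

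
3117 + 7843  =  10960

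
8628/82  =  4314/41 = 105.22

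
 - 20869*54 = -1126926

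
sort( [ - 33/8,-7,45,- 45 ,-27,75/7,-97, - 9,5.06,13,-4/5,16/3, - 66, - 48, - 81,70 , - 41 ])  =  [- 97,-81, - 66, - 48, - 45, - 41,-27, - 9,  -  7,-33/8,- 4/5,5.06, 16/3 , 75/7,13, 45, 70 ]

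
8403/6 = 1400 + 1/2 =1400.50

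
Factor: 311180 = 2^2*5^1 * 15559^1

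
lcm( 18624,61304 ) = 1471296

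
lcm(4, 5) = 20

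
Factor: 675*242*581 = 94906350 = 2^1* 3^3*5^2*7^1*11^2*83^1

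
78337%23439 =8020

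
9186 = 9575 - 389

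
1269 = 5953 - 4684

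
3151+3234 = 6385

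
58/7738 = 29/3869  =  0.01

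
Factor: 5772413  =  5772413^1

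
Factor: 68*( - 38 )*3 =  - 2^3* 3^1 *17^1*19^1= - 7752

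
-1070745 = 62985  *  ( - 17) 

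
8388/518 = 16 + 50/259 =16.19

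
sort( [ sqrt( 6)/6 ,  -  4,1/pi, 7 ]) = [ - 4,1/pi, sqrt( 6)/6,7 ] 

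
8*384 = 3072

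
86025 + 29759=115784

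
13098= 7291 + 5807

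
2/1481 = 2/1481=0.00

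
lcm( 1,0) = 0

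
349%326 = 23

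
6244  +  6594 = 12838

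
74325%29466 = 15393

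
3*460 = 1380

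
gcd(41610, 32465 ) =5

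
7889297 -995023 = 6894274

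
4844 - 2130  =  2714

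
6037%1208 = 1205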